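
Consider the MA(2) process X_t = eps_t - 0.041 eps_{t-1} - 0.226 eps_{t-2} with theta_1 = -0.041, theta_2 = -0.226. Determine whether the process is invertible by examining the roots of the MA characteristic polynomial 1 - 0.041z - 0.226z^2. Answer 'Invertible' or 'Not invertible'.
\text{Invertible}

The MA(q) characteristic polynomial is P(z) = 1 - 0.041z - 0.226z^2.
Invertibility requires all roots to lie outside the unit circle, i.e. |z| > 1 for every root.
Set 1 + (-0.041) z + (-0.226) z^2 = 0, i.e. a z^2 + b z + c = 0 with a = -0.226, b = -0.041, c = 1.
Discriminant D = b^2 - 4ac = (-0.041)^2 - 4*(-0.226)*1 = 0.001681 - (-0.904) = 0.905681.
D >= 0, so the roots are real: z = (-b +/- sqrt(D)) / (2a) = (0.041 +/- 0.951673) / (-0.452).
  z_1 = (0.041 + 0.951673) / (-0.452) = -2.1962,   |z_1| = 2.1962.
  z_2 = (0.041 - 0.951673) / (-0.452) = 2.0148,   |z_2| = 2.0148.
Moduli of all roots: 2.1962, 2.0148.
All moduli strictly greater than 1? Yes.
Verdict: Invertible.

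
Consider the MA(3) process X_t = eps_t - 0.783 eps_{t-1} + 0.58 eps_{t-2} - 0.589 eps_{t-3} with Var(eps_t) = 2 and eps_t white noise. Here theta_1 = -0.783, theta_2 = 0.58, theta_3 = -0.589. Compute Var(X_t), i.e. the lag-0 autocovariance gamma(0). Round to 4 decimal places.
\gamma(0) = 4.5928

For an MA(q) process X_t = eps_t + sum_i theta_i eps_{t-i} with
Var(eps_t) = sigma^2, the variance is
  gamma(0) = sigma^2 * (1 + sum_i theta_i^2).
  sum_i theta_i^2 = (-0.783)^2 + (0.58)^2 + (-0.589)^2 = 0.613089 + 0.3364 + 0.346921 = 1.29641.
  gamma(0) = 2 * (1 + 1.29641) = 2 * 2.29641 = 4.59282, which rounds to 4.5928.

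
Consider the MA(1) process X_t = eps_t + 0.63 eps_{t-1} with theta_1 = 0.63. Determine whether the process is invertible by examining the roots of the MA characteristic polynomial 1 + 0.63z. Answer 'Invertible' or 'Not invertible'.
\text{Invertible}

The MA(q) characteristic polynomial is P(z) = 1 + 0.63z.
Invertibility requires all roots to lie outside the unit circle, i.e. |z| > 1 for every root.
This is linear in z: 1 + (0.63) z = 0  =>  z = -1/(0.63) = -1.587302,  |z| = 1.587302.
Moduli of all roots: 1.5873.
All moduli strictly greater than 1? Yes.
Verdict: Invertible.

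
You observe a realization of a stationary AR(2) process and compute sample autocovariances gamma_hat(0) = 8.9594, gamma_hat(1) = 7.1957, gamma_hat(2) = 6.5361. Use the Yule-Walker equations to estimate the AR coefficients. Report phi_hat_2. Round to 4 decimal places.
\hat\phi_{2} = 0.2380

The Yule-Walker equations for an AR(p) process read, in matrix form,
  Gamma_p phi = r_p,   with   (Gamma_p)_{ij} = gamma(|i - j|),
                       (r_p)_i = gamma(i),   i,j = 1..p.
Substitute the sample gammas (Toeplitz matrix and right-hand side of size 2):
  Gamma_p = [[8.9594, 7.1957], [7.1957, 8.9594]]
  r_p     = [7.1957, 6.5361]
Written out:
  8.9594 phi_1 + 7.1957 phi_2 = 7.1957
  7.1957 phi_1 + 8.9594 phi_2 = 6.5361
Solve by Cramer's rule:
  det = gamma(0)^2 - gamma(1)^2 = (8.9594)^2 - (7.1957)^2 = 80.27084836 - 51.77809849 = 28.49274987
  phi_hat_1 = [gamma(1) gamma(0) - gamma(1) gamma(2)] / det = [(7.1957)(8.9594) - (7.1957)(6.5361)] / 28.49274987 = 17.43733981 / 28.49274987 = 0.612
  phi_hat_2 = [gamma(0) gamma(2) - gamma(1)^2] / det = [(8.9594)(6.5361) - (7.1957)^2] / 28.49274987 = 6.78143585 / 28.49274987 = 0.238
So phi_hat = [0.6120, 0.2380].
Therefore phi_hat_2 = 0.2380.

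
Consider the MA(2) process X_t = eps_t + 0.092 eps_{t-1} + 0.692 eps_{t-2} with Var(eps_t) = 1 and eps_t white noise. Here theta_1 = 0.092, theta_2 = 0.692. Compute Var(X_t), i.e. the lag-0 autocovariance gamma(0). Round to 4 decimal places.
\gamma(0) = 1.4873

For an MA(q) process X_t = eps_t + sum_i theta_i eps_{t-i} with
Var(eps_t) = sigma^2, the variance is
  gamma(0) = sigma^2 * (1 + sum_i theta_i^2).
  sum_i theta_i^2 = (0.092)^2 + (0.692)^2 = 0.008464 + 0.478864 = 0.487328.
  gamma(0) = 1 * (1 + 0.487328) = 1 * 1.487328 = 1.487328, which rounds to 1.4873.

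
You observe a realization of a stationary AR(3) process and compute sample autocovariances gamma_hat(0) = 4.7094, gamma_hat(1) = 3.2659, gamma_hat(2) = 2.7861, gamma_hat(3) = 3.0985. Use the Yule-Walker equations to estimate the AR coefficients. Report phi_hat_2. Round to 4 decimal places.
\hat\phi_{2} = 0.0070

The Yule-Walker equations for an AR(p) process read, in matrix form,
  Gamma_p phi = r_p,   with   (Gamma_p)_{ij} = gamma(|i - j|),
                       (r_p)_i = gamma(i),   i,j = 1..p.
Substitute the sample gammas (Toeplitz matrix and right-hand side of size 3):
  Gamma_p = [[4.7094, 3.2659, 2.7861], [3.2659, 4.7094, 3.2659], [2.7861, 3.2659, 4.7094]]
  r_p     = [3.2659, 2.7861, 3.0985]
Written out (R1..R3):
  (R1) 4.7094 phi_1 + 3.2659 phi_2 + 2.7861 phi_3 = 3.2659
  (R2) 3.2659 phi_1 + 4.7094 phi_2 + 3.2659 phi_3 = 2.7861
  (R3) 2.7861 phi_1 + 3.2659 phi_2 + 4.7094 phi_3 = 3.0985
Gaussian elimination:
  R2 <- R2 - (3.2659/4.7094) R1 = R2 - (0.693485) R1:  2.444546 phi_2 + 1.33378 phi_3 = 0.521246
  R3 <- R3 - (2.7861/4.7094) R1 = R3 - (0.591604) R1:  1.33378 phi_2 + 3.061132 phi_3 = 1.16638
  R3 <- R3 - (1.33378/2.444546) R2 = R3 - (0.545615) R2:  2.333402 phi_3 = 0.881981
Back-substitution:
  phi_hat_3 = 0.881981 / 2.333402 = 0.377981
  phi_hat_2 = (0.521246 - (1.33378)(0.377981)) / 2.444546 = 0.006996
  phi_hat_1 = (3.2659 - (3.2659)(0.006996) - (2.7861)(0.377981)) / 4.7094 = 0.465019
So phi_hat = [0.4650, 0.0070, 0.3780].
Therefore phi_hat_2 = 0.0070.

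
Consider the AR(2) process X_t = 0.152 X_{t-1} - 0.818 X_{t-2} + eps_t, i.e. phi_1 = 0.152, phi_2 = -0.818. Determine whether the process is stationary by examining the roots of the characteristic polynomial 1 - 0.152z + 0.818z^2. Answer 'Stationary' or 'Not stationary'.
\text{Stationary}

The AR(p) characteristic polynomial is P(z) = 1 - 0.152z + 0.818z^2.
Stationarity requires all roots to lie outside the unit circle, i.e. |z| > 1 for every root.
Set 1 + (-0.152) z + (0.818) z^2 = 0, i.e. a z^2 + b z + c = 0 with a = 0.818, b = -0.152, c = 1.
Discriminant D = b^2 - 4ac = (-0.152)^2 - 4*(0.818)*1 = 0.023104 - (3.272) = -3.248896.
D < 0, so the roots are the complex-conjugate pair z = (-b +/- i sqrt(-D)) / (2a) = 0.0929 +/- 1.1018i.
For a conjugate pair |z|^2 = z * conj(z) = (product of roots) = c/a = 1/(0.818) = 1.222494, so |z| = sqrt(1.222494) = 1.1057 for both roots.
Moduli of all roots: 1.1057, 1.1057.
All moduli strictly greater than 1? Yes.
Verdict: Stationary.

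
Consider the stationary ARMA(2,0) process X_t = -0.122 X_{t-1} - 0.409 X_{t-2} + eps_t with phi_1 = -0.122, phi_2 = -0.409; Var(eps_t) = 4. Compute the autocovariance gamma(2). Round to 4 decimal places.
\gamma(2) = -1.9284

Multiply the model equation by X_{t-k} and take expectations. With theta_0 = psi_0 = 1 and psi_j the MA(infinity) weights, this gives
  gamma(k) - sum_i phi_i gamma(k-i) = c_k,
  c_k = sigma^2 * sum_{j=k..q} theta_j psi_{j-k}   (c_k = 0 for k > q),
using gamma(-m) = gamma(m).
Pure AR (q = 0): c_0 = sigma^2 = 4, c_k = 0 for k >= 1.
Equations for k = 0, 1, 2 (AR order 2, c_2 = 0):
  (E0) gamma(0) = phi_1 gamma(1) + phi_2 gamma(2) + c_0
  (E1) gamma(1) = phi_1 gamma(0) + phi_2 gamma(1) + c_1
  (E2) gamma(2) = phi_1 gamma(1) + phi_2 gamma(0)
From (E1): gamma(1) = A gamma(0) + B with
  A = phi_1 / (1 - phi_2) = -0.122 / 1.409 = -0.086586,   B = c_1 / (1 - phi_2) = 0 / 1.409 = 0.
Insert (E2) into (E0): gamma(0) (1 - phi_2^2) = phi_1 (1 + phi_2) gamma(1) + c_0.
  phi_1 (1 + phi_2) = (-0.122)(0.591) = -0.072102,   1 - phi_2^2 = 0.832719.
Replace gamma(1) by A gamma(0) + B and collect gamma(0):
  gamma(0) [0.832719 - (-0.072102)(-0.086586)] = c_0 = 4
  gamma(0) * 0.826476 = 4
  gamma(0) = 4 / 0.826476 = 4.839826.
  gamma(1) = A gamma(0) = (-0.086586)(4.839826) = -0.419062.
  gamma(2) = phi_1 gamma(1) + phi_2 gamma(0) = (-0.122)(-0.419062) + (-0.409)(4.839826) = -1.928363.
Therefore gamma(2) = -1.9284 (to 4 decimal places).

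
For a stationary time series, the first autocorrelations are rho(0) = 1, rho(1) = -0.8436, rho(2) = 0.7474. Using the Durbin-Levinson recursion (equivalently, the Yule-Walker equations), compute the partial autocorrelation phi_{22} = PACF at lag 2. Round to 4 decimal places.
\phi_{22} = 0.1239

The PACF at lag k is phi_{kk}, the last component of the solution
to the Yule-Walker system G_k phi = r_k where
  (G_k)_{ij} = rho(|i - j|), (r_k)_i = rho(i), i,j = 1..k.
Equivalently, Durbin-Levinson gives phi_{kk} iteratively:
  phi_{11} = rho(1)
  phi_{kk} = [rho(k) - sum_{j=1..k-1} phi_{k-1,j} rho(k-j)]
            / [1 - sum_{j=1..k-1} phi_{k-1,j} rho(j)],
  phi_{k,j} = phi_{k-1,j} - phi_{kk} phi_{k-1,k-j},  j = 1..k-1.
Step k = 1:
  phi_11 = rho(1) = -0.8436.
Step k = 2:
  phi_22 = [rho(2) - phi_11 rho(1)] / [1 - phi_11 rho(1)] = [0.7474 - (-0.8436)(-0.8436)] / [1 - (-0.8436)(-0.8436)]
         = 0.03573904 / 0.28833904 = 0.1239.
Therefore phi_{22} = 0.1239.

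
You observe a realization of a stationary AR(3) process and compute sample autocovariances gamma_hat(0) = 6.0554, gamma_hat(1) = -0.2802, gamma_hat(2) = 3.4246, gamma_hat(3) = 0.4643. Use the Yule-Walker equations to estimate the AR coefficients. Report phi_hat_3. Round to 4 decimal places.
\hat\phi_{3} = 0.1680

The Yule-Walker equations for an AR(p) process read, in matrix form,
  Gamma_p phi = r_p,   with   (Gamma_p)_{ij} = gamma(|i - j|),
                       (r_p)_i = gamma(i),   i,j = 1..p.
Substitute the sample gammas (Toeplitz matrix and right-hand side of size 3):
  Gamma_p = [[6.0554, -0.2802, 3.4246], [-0.2802, 6.0554, -0.2802], [3.4246, -0.2802, 6.0554]]
  r_p     = [-0.2802, 3.4246, 0.4643]
Written out (R1..R3):
  (R1) 6.0554 phi_1 - 0.2802 phi_2 + 3.4246 phi_3 = -0.2802
  (R2) -0.2802 phi_1 + 6.0554 phi_2 - 0.2802 phi_3 = 3.4246
  (R3) 3.4246 phi_1 - 0.2802 phi_2 + 6.0554 phi_3 = 0.4643
Gaussian elimination:
  R2 <- R2 - (-0.2802/6.0554) R1 = R2 - (-0.046273) R1:  6.042434 phi_2 - 0.121734 phi_3 = 3.411634
  R3 <- R3 - (3.4246/6.0554) R1 = R3 - (0.565545) R1:  -0.121734 phi_2 + 4.118635 phi_3 = 0.622766
  R3 <- R3 - (-0.121734/6.042434) R2 = R3 - (-0.020147) R2:  4.116183 phi_3 = 0.691498
Back-substitution:
  phi_hat_3 = 0.691498 / 4.116183 = 0.167995
  phi_hat_2 = (3.411634 - (-0.121734)(0.167995)) / 6.042434 = 0.567997
  phi_hat_1 = (-0.2802 - (-0.2802)(0.567997) - (3.4246)(0.167995)) / 6.0554 = -0.114999
So phi_hat = [-0.1150, 0.5680, 0.1680].
Therefore phi_hat_3 = 0.1680.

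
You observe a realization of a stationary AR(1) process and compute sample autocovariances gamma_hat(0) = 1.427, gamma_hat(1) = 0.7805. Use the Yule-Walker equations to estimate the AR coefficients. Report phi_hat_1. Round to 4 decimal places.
\hat\phi_{1} = 0.5470

The Yule-Walker equations for an AR(p) process read, in matrix form,
  Gamma_p phi = r_p,   with   (Gamma_p)_{ij} = gamma(|i - j|),
                       (r_p)_i = gamma(i),   i,j = 1..p.
Substitute the sample gammas (Toeplitz matrix and right-hand side of size 1):
  Gamma_p = [[1.427]]
  r_p     = [0.7805]
With p = 1 this is the single equation gamma(0) phi_1 = gamma(1):
  phi_hat_1 = gamma(1) / gamma(0) = 0.7805 / 1.427 = 0.5470.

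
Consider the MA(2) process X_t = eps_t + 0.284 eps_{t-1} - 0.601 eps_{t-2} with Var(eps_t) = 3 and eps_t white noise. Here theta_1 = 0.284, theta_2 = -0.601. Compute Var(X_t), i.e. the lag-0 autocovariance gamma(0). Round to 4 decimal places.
\gamma(0) = 4.3256

For an MA(q) process X_t = eps_t + sum_i theta_i eps_{t-i} with
Var(eps_t) = sigma^2, the variance is
  gamma(0) = sigma^2 * (1 + sum_i theta_i^2).
  sum_i theta_i^2 = (0.284)^2 + (-0.601)^2 = 0.080656 + 0.361201 = 0.441857.
  gamma(0) = 3 * (1 + 0.441857) = 3 * 1.441857 = 4.325571, which rounds to 4.3256.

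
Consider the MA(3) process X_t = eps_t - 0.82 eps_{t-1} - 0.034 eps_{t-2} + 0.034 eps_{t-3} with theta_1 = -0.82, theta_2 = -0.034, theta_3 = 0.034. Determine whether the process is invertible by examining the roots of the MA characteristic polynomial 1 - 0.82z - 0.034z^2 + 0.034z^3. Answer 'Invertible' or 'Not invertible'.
\text{Invertible}

The MA(q) characteristic polynomial is P(z) = 1 - 0.82z - 0.034z^2 + 0.034z^3.
Invertibility requires all roots to lie outside the unit circle, i.e. |z| > 1 for every root.
Degree 3: look for a simple real root z0 first, then factor out (1 - z/z0) and solve the remaining quadratic.
Testing z0 = -5: P(-5) = 1 + (-0.82)(-5) + (-0.034)(-5)^2 + (0.034)(-5)^3
  = 1 + (4.1) + (-0.85) + (-4.25) = 0.  So z_0 = -5 is a root, |z_0| = 5.
Divide out the factor (1 + 0.2 z) = (1 - z/z0) (since 1/z0 = -0.2):
  P(z) = (1 + 0.2 z)(1 + (-1.02) z + (0.17) z^2)
  [check: z-coef -1.02 - (-0.2) = -0.82; z^2-coef 0.17 - (-0.2)(-1.02) = -0.034; z^3-coef -(-0.2)(0.17) = 0.034.]
Remaining roots from the quadratic factor 1 + (-1.02) z + (0.17) z^2:
  Set 1 + (-1.02) z + (0.17) z^2 = 0, i.e. a z^2 + b z + c = 0 with a = 0.17, b = -1.02, c = 1.
  Discriminant D = b^2 - 4ac = (-1.02)^2 - 4*(0.17)*1 = 1.0404 - (0.68) = 0.3604.
  D >= 0, so the roots are real: z = (-b +/- sqrt(D)) / (2a) = (1.02 +/- 0.600333) / (0.34).
    z_1 = (1.02 + 0.600333) / (0.34) = 4.7657,   |z_1| = 4.7657.
    z_2 = (1.02 - 0.600333) / (0.34) = 1.2343,   |z_2| = 1.2343.
Moduli of all roots: 5.0000, 4.7657, 1.2343.
All moduli strictly greater than 1? Yes.
Verdict: Invertible.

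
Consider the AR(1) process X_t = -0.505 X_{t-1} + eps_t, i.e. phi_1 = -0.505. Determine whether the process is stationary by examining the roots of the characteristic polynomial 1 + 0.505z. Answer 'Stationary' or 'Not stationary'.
\text{Stationary}

The AR(p) characteristic polynomial is P(z) = 1 + 0.505z.
Stationarity requires all roots to lie outside the unit circle, i.e. |z| > 1 for every root.
This is linear in z: 1 + (0.505) z = 0  =>  z = -1/(0.505) = -1.980198,  |z| = 1.980198.
Moduli of all roots: 1.9802.
All moduli strictly greater than 1? Yes.
Verdict: Stationary.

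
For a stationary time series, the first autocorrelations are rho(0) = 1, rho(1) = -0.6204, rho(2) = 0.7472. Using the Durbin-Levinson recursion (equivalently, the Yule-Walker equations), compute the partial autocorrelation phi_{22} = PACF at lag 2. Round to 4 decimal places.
\phi_{22} = 0.5890

The PACF at lag k is phi_{kk}, the last component of the solution
to the Yule-Walker system G_k phi = r_k where
  (G_k)_{ij} = rho(|i - j|), (r_k)_i = rho(i), i,j = 1..k.
Equivalently, Durbin-Levinson gives phi_{kk} iteratively:
  phi_{11} = rho(1)
  phi_{kk} = [rho(k) - sum_{j=1..k-1} phi_{k-1,j} rho(k-j)]
            / [1 - sum_{j=1..k-1} phi_{k-1,j} rho(j)],
  phi_{k,j} = phi_{k-1,j} - phi_{kk} phi_{k-1,k-j},  j = 1..k-1.
Step k = 1:
  phi_11 = rho(1) = -0.6204.
Step k = 2:
  phi_22 = [rho(2) - phi_11 rho(1)] / [1 - phi_11 rho(1)] = [0.7472 - (-0.6204)(-0.6204)] / [1 - (-0.6204)(-0.6204)]
         = 0.36230384 / 0.61510384 = 0.589.
Therefore phi_{22} = 0.5890.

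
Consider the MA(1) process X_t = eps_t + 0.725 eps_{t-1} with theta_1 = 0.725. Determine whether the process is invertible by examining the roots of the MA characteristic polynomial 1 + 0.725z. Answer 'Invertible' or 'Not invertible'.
\text{Invertible}

The MA(q) characteristic polynomial is P(z) = 1 + 0.725z.
Invertibility requires all roots to lie outside the unit circle, i.e. |z| > 1 for every root.
This is linear in z: 1 + (0.725) z = 0  =>  z = -1/(0.725) = -1.37931,  |z| = 1.37931.
Moduli of all roots: 1.3793.
All moduli strictly greater than 1? Yes.
Verdict: Invertible.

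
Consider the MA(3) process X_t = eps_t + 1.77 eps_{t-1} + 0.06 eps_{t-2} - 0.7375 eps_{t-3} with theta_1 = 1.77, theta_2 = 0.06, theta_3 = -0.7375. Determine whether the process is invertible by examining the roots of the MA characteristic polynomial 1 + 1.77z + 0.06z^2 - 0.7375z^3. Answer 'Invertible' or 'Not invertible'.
\text{Not invertible}

The MA(q) characteristic polynomial is P(z) = 1 + 1.77z + 0.06z^2 - 0.7375z^3.
Invertibility requires all roots to lie outside the unit circle, i.e. |z| > 1 for every root.
Degree 3: look for a simple real root z0 first, then factor out (1 - z/z0) and solve the remaining quadratic.
Testing z0 = -0.8: P(-0.8) = 1 + (1.77)(-0.8) + (0.06)(-0.8)^2 + (-0.7375)(-0.8)^3
  = 1 + (-1.416) + (0.0384) + (0.3776) = 0.  So z_0 = -0.8 is a root, |z_0| = 0.8.
Divide out the factor (1 + 1.25 z) = (1 - z/z0) (since 1/z0 = -1.25):
  P(z) = (1 + 1.25 z)(1 + (0.52) z + (-0.59) z^2)
  [check: z-coef 0.52 - (-1.25) = 1.77; z^2-coef -0.59 - (-1.25)(0.52) = 0.06; z^3-coef -(-1.25)(-0.59) = -0.7375.]
Remaining roots from the quadratic factor 1 + (0.52) z + (-0.59) z^2:
  Set 1 + (0.52) z + (-0.59) z^2 = 0, i.e. a z^2 + b z + c = 0 with a = -0.59, b = 0.52, c = 1.
  Discriminant D = b^2 - 4ac = (0.52)^2 - 4*(-0.59)*1 = 0.2704 - (-2.36) = 2.6304.
  D >= 0, so the roots are real: z = (-b +/- sqrt(D)) / (2a) = (-0.52 +/- 1.621851) / (-1.18).
    z_1 = (-0.52 + 1.621851) / (-1.18) = -0.9338,   |z_1| = 0.9338.
    z_2 = (-0.52 - 1.621851) / (-1.18) = 1.8151,   |z_2| = 1.8151.
Moduli of all roots: 0.8000, 0.9338, 1.8151.
All moduli strictly greater than 1? No.
Verdict: Not invertible.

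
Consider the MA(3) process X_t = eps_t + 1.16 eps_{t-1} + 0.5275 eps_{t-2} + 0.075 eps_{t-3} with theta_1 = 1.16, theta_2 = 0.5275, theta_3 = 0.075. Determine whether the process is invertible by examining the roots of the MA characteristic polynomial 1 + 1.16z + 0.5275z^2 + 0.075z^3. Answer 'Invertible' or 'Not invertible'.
\text{Invertible}

The MA(q) characteristic polynomial is P(z) = 1 + 1.16z + 0.5275z^2 + 0.075z^3.
Invertibility requires all roots to lie outside the unit circle, i.e. |z| > 1 for every root.
Degree 3: look for a simple real root z0 first, then factor out (1 - z/z0) and solve the remaining quadratic.
Testing z0 = -4: P(-4) = 1 + (1.16)(-4) + (0.5275)(-4)^2 + (0.075)(-4)^3
  = 1 + (-4.64) + (8.44) + (-4.8) = 0.  So z_0 = -4 is a root, |z_0| = 4.
Divide out the factor (1 + 0.25 z) = (1 - z/z0) (since 1/z0 = -0.25):
  P(z) = (1 + 0.25 z)(1 + (0.91) z + (0.3) z^2)
  [check: z-coef 0.91 - (-0.25) = 1.16; z^2-coef 0.3 - (-0.25)(0.91) = 0.5275; z^3-coef -(-0.25)(0.3) = 0.075.]
Remaining roots from the quadratic factor 1 + (0.91) z + (0.3) z^2:
  Set 1 + (0.91) z + (0.3) z^2 = 0, i.e. a z^2 + b z + c = 0 with a = 0.3, b = 0.91, c = 1.
  Discriminant D = b^2 - 4ac = (0.91)^2 - 4*(0.3)*1 = 0.8281 - (1.2) = -0.3719.
  D < 0, so the roots are the complex-conjugate pair z = (-b +/- i sqrt(-D)) / (2a) = -1.5167 +/- 1.0164i.
  For a conjugate pair |z|^2 = z * conj(z) = (product of roots) = c/a = 1/(0.3) = 3.333333, so |z| = sqrt(3.333333) = 1.8257 for both roots.
Moduli of all roots: 4.0000, 1.8257, 1.8257.
All moduli strictly greater than 1? Yes.
Verdict: Invertible.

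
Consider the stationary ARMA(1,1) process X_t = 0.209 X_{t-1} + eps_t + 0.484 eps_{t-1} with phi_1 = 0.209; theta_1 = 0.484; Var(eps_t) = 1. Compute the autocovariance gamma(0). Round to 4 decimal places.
\gamma(0) = 1.5022

Multiply the model equation by X_{t-k} and take expectations. With theta_0 = psi_0 = 1 and psi_j the MA(infinity) weights, this gives
  gamma(k) - sum_i phi_i gamma(k-i) = c_k,
  c_k = sigma^2 * sum_{j=k..q} theta_j psi_{j-k}   (c_k = 0 for k > q),
using gamma(-m) = gamma(m).
psi-weights needed (psi_j = theta_j + sum_i phi_i psi_{j-i}):
  psi_1 = theta_1 + phi_1 = 0.484 + (0.209) = 0.693
Right-hand sides:
  c_0 = sigma^2 (1 + theta_1 psi_1) = 1 * (1 + (0.484)(0.693)) = 1 * 1.335412 = 1.335412
  c_1 = sigma^2 theta_1 = 1 * (0.484) = 0.484
  c_2 = 0
Equations for k = 0 and k = 1 (AR order 1):
  gamma(0) = phi_1 gamma(1) + c_0
  gamma(1) = phi_1 gamma(0) + c_1
Substituting the second into the first: gamma(0) (1 - phi_1^2) = c_0 + phi_1 c_1, so
  gamma(0) = (c_0 + phi_1 c_1) / (1 - phi_1^2) = (1.335412 + (0.209)(0.484)) / (1 - (0.209)^2) = 1.436568 / 0.956319 = 1.502185.
Therefore gamma(0) = 1.5022 (to 4 decimal places).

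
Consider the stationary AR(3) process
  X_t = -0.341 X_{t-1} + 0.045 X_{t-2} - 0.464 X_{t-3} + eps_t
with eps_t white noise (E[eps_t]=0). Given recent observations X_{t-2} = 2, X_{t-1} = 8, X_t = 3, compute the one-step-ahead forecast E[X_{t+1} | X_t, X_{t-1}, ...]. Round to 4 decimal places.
E[X_{t+1} \mid \mathcal F_t] = -1.5910

For an AR(p) model X_t = c + sum_i phi_i X_{t-i} + eps_t, the
one-step-ahead conditional mean is
  E[X_{t+1} | X_t, ...] = c + sum_i phi_i X_{t+1-i}.
Substitute known values:
  E[X_{t+1} | ...] = (-0.341) * (3) + (0.045) * (8) + (-0.464) * (2)
                   = -1.5910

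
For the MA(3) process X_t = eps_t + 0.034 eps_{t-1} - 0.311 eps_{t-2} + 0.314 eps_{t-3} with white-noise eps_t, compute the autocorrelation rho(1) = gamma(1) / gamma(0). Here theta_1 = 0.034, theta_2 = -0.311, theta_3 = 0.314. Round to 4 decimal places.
\rho(1) = -0.0620

For an MA(q) process with theta_0 = 1, the autocovariance is
  gamma(k) = sigma^2 * sum_{i=0..q-k} theta_i * theta_{i+k},
and rho(k) = gamma(k) / gamma(0). Sigma^2 cancels.
  numerator   = (1)*(0.034) + (0.034)*(-0.311) + (-0.311)*(0.314) = -0.074228.
  denominator = (1)^2 + (0.034)^2 + (-0.311)^2 + (0.314)^2 = 1.196473.
  rho(1) = -0.074228 / 1.196473 = -0.0620.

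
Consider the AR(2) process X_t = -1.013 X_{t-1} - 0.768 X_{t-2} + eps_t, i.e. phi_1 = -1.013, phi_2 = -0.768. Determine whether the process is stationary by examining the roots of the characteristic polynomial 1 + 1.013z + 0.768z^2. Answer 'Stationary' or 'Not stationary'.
\text{Stationary}

The AR(p) characteristic polynomial is P(z) = 1 + 1.013z + 0.768z^2.
Stationarity requires all roots to lie outside the unit circle, i.e. |z| > 1 for every root.
Set 1 + (1.013) z + (0.768) z^2 = 0, i.e. a z^2 + b z + c = 0 with a = 0.768, b = 1.013, c = 1.
Discriminant D = b^2 - 4ac = (1.013)^2 - 4*(0.768)*1 = 1.026169 - (3.072) = -2.045831.
D < 0, so the roots are the complex-conjugate pair z = (-b +/- i sqrt(-D)) / (2a) = -0.6595 +/- 0.9312i.
For a conjugate pair |z|^2 = z * conj(z) = (product of roots) = c/a = 1/(0.768) = 1.302083, so |z| = sqrt(1.302083) = 1.1411 for both roots.
Moduli of all roots: 1.1411, 1.1411.
All moduli strictly greater than 1? Yes.
Verdict: Stationary.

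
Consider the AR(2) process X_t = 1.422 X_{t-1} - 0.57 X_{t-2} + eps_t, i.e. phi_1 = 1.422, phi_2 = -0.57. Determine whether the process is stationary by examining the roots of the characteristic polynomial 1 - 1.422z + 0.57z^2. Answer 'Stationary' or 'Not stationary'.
\text{Stationary}

The AR(p) characteristic polynomial is P(z) = 1 - 1.422z + 0.57z^2.
Stationarity requires all roots to lie outside the unit circle, i.e. |z| > 1 for every root.
Set 1 + (-1.422) z + (0.57) z^2 = 0, i.e. a z^2 + b z + c = 0 with a = 0.57, b = -1.422, c = 1.
Discriminant D = b^2 - 4ac = (-1.422)^2 - 4*(0.57)*1 = 2.022084 - (2.28) = -0.257916.
D < 0, so the roots are the complex-conjugate pair z = (-b +/- i sqrt(-D)) / (2a) = 1.2474 +/- 0.4455i.
For a conjugate pair |z|^2 = z * conj(z) = (product of roots) = c/a = 1/(0.57) = 1.754386, so |z| = sqrt(1.754386) = 1.3245 for both roots.
Moduli of all roots: 1.3245, 1.3245.
All moduli strictly greater than 1? Yes.
Verdict: Stationary.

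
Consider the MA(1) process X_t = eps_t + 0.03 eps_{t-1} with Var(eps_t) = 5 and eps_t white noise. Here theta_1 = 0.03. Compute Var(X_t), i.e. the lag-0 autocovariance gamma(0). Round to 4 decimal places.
\gamma(0) = 5.0045

For an MA(q) process X_t = eps_t + sum_i theta_i eps_{t-i} with
Var(eps_t) = sigma^2, the variance is
  gamma(0) = sigma^2 * (1 + sum_i theta_i^2).
  sum_i theta_i^2 = (0.03)^2 = 0.0009.
  gamma(0) = 5 * (1 + 0.0009) = 5 * 1.0009 = 5.0045.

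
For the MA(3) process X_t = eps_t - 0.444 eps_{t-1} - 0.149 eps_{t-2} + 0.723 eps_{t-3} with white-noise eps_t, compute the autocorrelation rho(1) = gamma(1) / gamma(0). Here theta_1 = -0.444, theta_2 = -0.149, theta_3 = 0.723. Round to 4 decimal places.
\rho(1) = -0.2787

For an MA(q) process with theta_0 = 1, the autocovariance is
  gamma(k) = sigma^2 * sum_{i=0..q-k} theta_i * theta_{i+k},
and rho(k) = gamma(k) / gamma(0). Sigma^2 cancels.
  numerator   = (1)*(-0.444) + (-0.444)*(-0.149) + (-0.149)*(0.723) = -0.485571.
  denominator = (1)^2 + (-0.444)^2 + (-0.149)^2 + (0.723)^2 = 1.742066.
  rho(1) = -0.485571 / 1.742066 = -0.2787.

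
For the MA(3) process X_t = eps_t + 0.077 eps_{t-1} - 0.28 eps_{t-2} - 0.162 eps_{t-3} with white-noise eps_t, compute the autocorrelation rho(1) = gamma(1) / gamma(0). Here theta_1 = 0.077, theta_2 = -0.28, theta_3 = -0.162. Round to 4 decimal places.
\rho(1) = 0.0908

For an MA(q) process with theta_0 = 1, the autocovariance is
  gamma(k) = sigma^2 * sum_{i=0..q-k} theta_i * theta_{i+k},
and rho(k) = gamma(k) / gamma(0). Sigma^2 cancels.
  numerator   = (1)*(0.077) + (0.077)*(-0.28) + (-0.28)*(-0.162) = 0.1008.
  denominator = (1)^2 + (0.077)^2 + (-0.28)^2 + (-0.162)^2 = 1.110573.
  rho(1) = 0.1008 / 1.110573 = 0.0908.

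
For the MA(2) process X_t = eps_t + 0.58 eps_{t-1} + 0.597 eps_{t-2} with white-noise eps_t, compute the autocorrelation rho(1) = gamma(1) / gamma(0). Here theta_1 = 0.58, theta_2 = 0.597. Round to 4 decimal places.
\rho(1) = 0.5472

For an MA(q) process with theta_0 = 1, the autocovariance is
  gamma(k) = sigma^2 * sum_{i=0..q-k} theta_i * theta_{i+k},
and rho(k) = gamma(k) / gamma(0). Sigma^2 cancels.
  numerator   = (1)*(0.58) + (0.58)*(0.597) = 0.92626.
  denominator = (1)^2 + (0.58)^2 + (0.597)^2 = 1.692809.
  rho(1) = 0.92626 / 1.692809 = 0.5472.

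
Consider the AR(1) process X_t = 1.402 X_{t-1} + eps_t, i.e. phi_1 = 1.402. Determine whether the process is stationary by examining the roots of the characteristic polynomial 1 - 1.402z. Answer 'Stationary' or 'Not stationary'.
\text{Not stationary}

The AR(p) characteristic polynomial is P(z) = 1 - 1.402z.
Stationarity requires all roots to lie outside the unit circle, i.e. |z| > 1 for every root.
This is linear in z: 1 + (-1.402) z = 0  =>  z = -1/(-1.402) = 0.713267,  |z| = 0.713267.
Moduli of all roots: 0.7133.
All moduli strictly greater than 1? No.
Verdict: Not stationary.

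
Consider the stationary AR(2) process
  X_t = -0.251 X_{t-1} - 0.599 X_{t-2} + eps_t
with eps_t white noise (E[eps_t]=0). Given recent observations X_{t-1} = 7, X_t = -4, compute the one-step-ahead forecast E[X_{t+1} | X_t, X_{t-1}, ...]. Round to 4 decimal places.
E[X_{t+1} \mid \mathcal F_t] = -3.1890

For an AR(p) model X_t = c + sum_i phi_i X_{t-i} + eps_t, the
one-step-ahead conditional mean is
  E[X_{t+1} | X_t, ...] = c + sum_i phi_i X_{t+1-i}.
Substitute known values:
  E[X_{t+1} | ...] = (-0.251) * (-4) + (-0.599) * (7)
                   = -3.1890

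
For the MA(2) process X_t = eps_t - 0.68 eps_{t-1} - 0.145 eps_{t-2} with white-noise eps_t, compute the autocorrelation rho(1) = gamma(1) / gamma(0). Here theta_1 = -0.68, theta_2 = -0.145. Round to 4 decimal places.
\rho(1) = -0.3919

For an MA(q) process with theta_0 = 1, the autocovariance is
  gamma(k) = sigma^2 * sum_{i=0..q-k} theta_i * theta_{i+k},
and rho(k) = gamma(k) / gamma(0). Sigma^2 cancels.
  numerator   = (1)*(-0.68) + (-0.68)*(-0.145) = -0.5814.
  denominator = (1)^2 + (-0.68)^2 + (-0.145)^2 = 1.483425.
  rho(1) = -0.5814 / 1.483425 = -0.3919.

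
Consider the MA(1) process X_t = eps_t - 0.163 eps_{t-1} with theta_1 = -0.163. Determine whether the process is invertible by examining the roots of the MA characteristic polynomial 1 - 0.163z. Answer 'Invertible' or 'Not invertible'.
\text{Invertible}

The MA(q) characteristic polynomial is P(z) = 1 - 0.163z.
Invertibility requires all roots to lie outside the unit circle, i.e. |z| > 1 for every root.
This is linear in z: 1 + (-0.163) z = 0  =>  z = -1/(-0.163) = 6.134969,  |z| = 6.134969.
Moduli of all roots: 6.1350.
All moduli strictly greater than 1? Yes.
Verdict: Invertible.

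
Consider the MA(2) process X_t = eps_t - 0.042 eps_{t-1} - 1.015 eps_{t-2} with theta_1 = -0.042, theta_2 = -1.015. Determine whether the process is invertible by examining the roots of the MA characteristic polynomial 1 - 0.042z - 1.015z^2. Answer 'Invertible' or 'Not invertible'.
\text{Not invertible}

The MA(q) characteristic polynomial is P(z) = 1 - 0.042z - 1.015z^2.
Invertibility requires all roots to lie outside the unit circle, i.e. |z| > 1 for every root.
Set 1 + (-0.042) z + (-1.015) z^2 = 0, i.e. a z^2 + b z + c = 0 with a = -1.015, b = -0.042, c = 1.
Discriminant D = b^2 - 4ac = (-0.042)^2 - 4*(-1.015)*1 = 0.001764 - (-4.06) = 4.061764.
D >= 0, so the roots are real: z = (-b +/- sqrt(D)) / (2a) = (0.042 +/- 2.015382) / (-2.03).
  z_1 = (0.042 + 2.015382) / (-2.03) = -1.0135,   |z_1| = 1.0135.
  z_2 = (0.042 - 2.015382) / (-2.03) = 0.9721,   |z_2| = 0.9721.
Moduli of all roots: 1.0135, 0.9721.
All moduli strictly greater than 1? No.
Verdict: Not invertible.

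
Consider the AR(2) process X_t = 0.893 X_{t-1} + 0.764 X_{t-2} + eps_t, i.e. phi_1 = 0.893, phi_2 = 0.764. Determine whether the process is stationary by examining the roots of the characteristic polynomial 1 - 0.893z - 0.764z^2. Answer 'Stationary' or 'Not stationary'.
\text{Not stationary}

The AR(p) characteristic polynomial is P(z) = 1 - 0.893z - 0.764z^2.
Stationarity requires all roots to lie outside the unit circle, i.e. |z| > 1 for every root.
Set 1 + (-0.893) z + (-0.764) z^2 = 0, i.e. a z^2 + b z + c = 0 with a = -0.764, b = -0.893, c = 1.
Discriminant D = b^2 - 4ac = (-0.893)^2 - 4*(-0.764)*1 = 0.797449 - (-3.056) = 3.853449.
D >= 0, so the roots are real: z = (-b +/- sqrt(D)) / (2a) = (0.893 +/- 1.96302) / (-1.528).
  z_1 = (0.893 + 1.96302) / (-1.528) = -1.8691,   |z_1| = 1.8691.
  z_2 = (0.893 - 1.96302) / (-1.528) = 0.7003,   |z_2| = 0.7003.
Moduli of all roots: 1.8691, 0.7003.
All moduli strictly greater than 1? No.
Verdict: Not stationary.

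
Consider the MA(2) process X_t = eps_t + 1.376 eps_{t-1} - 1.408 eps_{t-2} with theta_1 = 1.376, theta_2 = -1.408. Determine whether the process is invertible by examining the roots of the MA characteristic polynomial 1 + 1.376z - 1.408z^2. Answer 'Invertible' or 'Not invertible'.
\text{Not invertible}

The MA(q) characteristic polynomial is P(z) = 1 + 1.376z - 1.408z^2.
Invertibility requires all roots to lie outside the unit circle, i.e. |z| > 1 for every root.
Set 1 + (1.376) z + (-1.408) z^2 = 0, i.e. a z^2 + b z + c = 0 with a = -1.408, b = 1.376, c = 1.
Discriminant D = b^2 - 4ac = (1.376)^2 - 4*(-1.408)*1 = 1.893376 - (-5.632) = 7.525376.
D >= 0, so the roots are real: z = (-b +/- sqrt(D)) / (2a) = (-1.376 +/- 2.743242) / (-2.816).
  z_1 = (-1.376 + 2.743242) / (-2.816) = -0.4855,   |z_1| = 0.4855.
  z_2 = (-1.376 - 2.743242) / (-2.816) = 1.4628,   |z_2| = 1.4628.
Moduli of all roots: 0.4855, 1.4628.
All moduli strictly greater than 1? No.
Verdict: Not invertible.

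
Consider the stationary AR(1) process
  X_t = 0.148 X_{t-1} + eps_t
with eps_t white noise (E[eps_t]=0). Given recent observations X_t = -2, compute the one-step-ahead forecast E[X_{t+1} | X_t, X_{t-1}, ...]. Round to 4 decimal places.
E[X_{t+1} \mid \mathcal F_t] = -0.2960

For an AR(p) model X_t = c + sum_i phi_i X_{t-i} + eps_t, the
one-step-ahead conditional mean is
  E[X_{t+1} | X_t, ...] = c + sum_i phi_i X_{t+1-i}.
Substitute known values:
  E[X_{t+1} | ...] = (0.148) * (-2)
                   = -0.2960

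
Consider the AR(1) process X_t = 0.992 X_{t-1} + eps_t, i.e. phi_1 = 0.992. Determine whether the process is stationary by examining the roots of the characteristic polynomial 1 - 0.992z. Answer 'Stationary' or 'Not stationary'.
\text{Stationary}

The AR(p) characteristic polynomial is P(z) = 1 - 0.992z.
Stationarity requires all roots to lie outside the unit circle, i.e. |z| > 1 for every root.
This is linear in z: 1 + (-0.992) z = 0  =>  z = -1/(-0.992) = 1.008065,  |z| = 1.008065.
Moduli of all roots: 1.0081.
All moduli strictly greater than 1? Yes.
Verdict: Stationary.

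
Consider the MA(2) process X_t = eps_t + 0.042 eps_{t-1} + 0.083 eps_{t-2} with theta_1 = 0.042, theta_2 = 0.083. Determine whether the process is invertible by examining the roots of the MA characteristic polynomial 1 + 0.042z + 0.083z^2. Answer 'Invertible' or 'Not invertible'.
\text{Invertible}

The MA(q) characteristic polynomial is P(z) = 1 + 0.042z + 0.083z^2.
Invertibility requires all roots to lie outside the unit circle, i.e. |z| > 1 for every root.
Set 1 + (0.042) z + (0.083) z^2 = 0, i.e. a z^2 + b z + c = 0 with a = 0.083, b = 0.042, c = 1.
Discriminant D = b^2 - 4ac = (0.042)^2 - 4*(0.083)*1 = 0.001764 - (0.332) = -0.330236.
D < 0, so the roots are the complex-conjugate pair z = (-b +/- i sqrt(-D)) / (2a) = -0.253 +/- 3.4618i.
For a conjugate pair |z|^2 = z * conj(z) = (product of roots) = c/a = 1/(0.083) = 12.048193, so |z| = sqrt(12.048193) = 3.4711 for both roots.
Moduli of all roots: 3.4711, 3.4711.
All moduli strictly greater than 1? Yes.
Verdict: Invertible.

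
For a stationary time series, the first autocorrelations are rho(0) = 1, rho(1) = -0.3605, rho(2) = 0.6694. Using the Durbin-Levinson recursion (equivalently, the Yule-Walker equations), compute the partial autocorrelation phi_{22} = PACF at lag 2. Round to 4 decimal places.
\phi_{22} = 0.6200

The PACF at lag k is phi_{kk}, the last component of the solution
to the Yule-Walker system G_k phi = r_k where
  (G_k)_{ij} = rho(|i - j|), (r_k)_i = rho(i), i,j = 1..k.
Equivalently, Durbin-Levinson gives phi_{kk} iteratively:
  phi_{11} = rho(1)
  phi_{kk} = [rho(k) - sum_{j=1..k-1} phi_{k-1,j} rho(k-j)]
            / [1 - sum_{j=1..k-1} phi_{k-1,j} rho(j)],
  phi_{k,j} = phi_{k-1,j} - phi_{kk} phi_{k-1,k-j},  j = 1..k-1.
Step k = 1:
  phi_11 = rho(1) = -0.3605.
Step k = 2:
  phi_22 = [rho(2) - phi_11 rho(1)] / [1 - phi_11 rho(1)] = [0.6694 - (-0.3605)(-0.3605)] / [1 - (-0.3605)(-0.3605)]
         = 0.53943975 / 0.87003975 = 0.62.
Therefore phi_{22} = 0.6200.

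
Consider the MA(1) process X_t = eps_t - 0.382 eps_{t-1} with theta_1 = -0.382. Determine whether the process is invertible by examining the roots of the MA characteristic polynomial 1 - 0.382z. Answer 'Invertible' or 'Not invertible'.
\text{Invertible}

The MA(q) characteristic polynomial is P(z) = 1 - 0.382z.
Invertibility requires all roots to lie outside the unit circle, i.e. |z| > 1 for every root.
This is linear in z: 1 + (-0.382) z = 0  =>  z = -1/(-0.382) = 2.617801,  |z| = 2.617801.
Moduli of all roots: 2.6178.
All moduli strictly greater than 1? Yes.
Verdict: Invertible.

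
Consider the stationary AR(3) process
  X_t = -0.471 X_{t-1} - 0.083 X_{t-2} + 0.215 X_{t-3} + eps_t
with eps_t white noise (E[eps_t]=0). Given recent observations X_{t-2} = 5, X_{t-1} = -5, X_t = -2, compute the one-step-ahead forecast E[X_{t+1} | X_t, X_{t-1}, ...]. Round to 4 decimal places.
E[X_{t+1} \mid \mathcal F_t] = 2.4320

For an AR(p) model X_t = c + sum_i phi_i X_{t-i} + eps_t, the
one-step-ahead conditional mean is
  E[X_{t+1} | X_t, ...] = c + sum_i phi_i X_{t+1-i}.
Substitute known values:
  E[X_{t+1} | ...] = (-0.471) * (-2) + (-0.083) * (-5) + (0.215) * (5)
                   = 2.4320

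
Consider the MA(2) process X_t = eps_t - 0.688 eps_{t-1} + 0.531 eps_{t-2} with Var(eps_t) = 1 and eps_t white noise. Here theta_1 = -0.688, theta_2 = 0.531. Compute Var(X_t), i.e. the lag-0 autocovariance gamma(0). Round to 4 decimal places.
\gamma(0) = 1.7553

For an MA(q) process X_t = eps_t + sum_i theta_i eps_{t-i} with
Var(eps_t) = sigma^2, the variance is
  gamma(0) = sigma^2 * (1 + sum_i theta_i^2).
  sum_i theta_i^2 = (-0.688)^2 + (0.531)^2 = 0.473344 + 0.281961 = 0.755305.
  gamma(0) = 1 * (1 + 0.755305) = 1 * 1.755305 = 1.755305, which rounds to 1.7553.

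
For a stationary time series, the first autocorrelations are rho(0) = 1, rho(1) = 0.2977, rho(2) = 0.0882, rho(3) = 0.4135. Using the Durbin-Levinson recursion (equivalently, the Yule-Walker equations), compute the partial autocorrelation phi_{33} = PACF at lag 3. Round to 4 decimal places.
\phi_{33} = 0.4250

The PACF at lag k is phi_{kk}, the last component of the solution
to the Yule-Walker system G_k phi = r_k where
  (G_k)_{ij} = rho(|i - j|), (r_k)_i = rho(i), i,j = 1..k.
Equivalently, Durbin-Levinson gives phi_{kk} iteratively:
  phi_{11} = rho(1)
  phi_{kk} = [rho(k) - sum_{j=1..k-1} phi_{k-1,j} rho(k-j)]
            / [1 - sum_{j=1..k-1} phi_{k-1,j} rho(j)],
  phi_{k,j} = phi_{k-1,j} - phi_{kk} phi_{k-1,k-j},  j = 1..k-1.
Step k = 1:
  phi_11 = rho(1) = 0.2977.
Step k = 2:
  phi_22 = [rho(2) - phi_11 rho(1)] / [1 - phi_11 rho(1)] = [0.0882 - (0.2977)(0.2977)] / [1 - (0.2977)(0.2977)]
         = -0.00042529 / 0.91137471 = -0.000467.
  Update: phi_21 = phi_11 - phi_22 phi_11 = 0.2977 - (-0.000467)(0.2977) = 0.297839.
Step k = 3:
  phi_33 = [rho(3) - phi_21 rho(2) - phi_22 rho(1)] / [1 - phi_21 rho(1) - phi_22 rho(2)]
    numerator   = 0.4135 - (0.297839)(0.0882) - (-0.000467)(0.2977) = 0.38736953
    denominator = 1 - (0.297839)(0.2977) - (-0.000467)(0.0882) = 0.91137451
  phi_33 = 0.38736953 / 0.91137451 = 0.425.
Therefore phi_{33} = 0.4250.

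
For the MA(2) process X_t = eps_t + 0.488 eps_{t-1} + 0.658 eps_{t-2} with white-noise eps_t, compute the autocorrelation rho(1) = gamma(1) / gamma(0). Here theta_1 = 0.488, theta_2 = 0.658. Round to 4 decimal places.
\rho(1) = 0.4842

For an MA(q) process with theta_0 = 1, the autocovariance is
  gamma(k) = sigma^2 * sum_{i=0..q-k} theta_i * theta_{i+k},
and rho(k) = gamma(k) / gamma(0). Sigma^2 cancels.
  numerator   = (1)*(0.488) + (0.488)*(0.658) = 0.809104.
  denominator = (1)^2 + (0.488)^2 + (0.658)^2 = 1.671108.
  rho(1) = 0.809104 / 1.671108 = 0.4842.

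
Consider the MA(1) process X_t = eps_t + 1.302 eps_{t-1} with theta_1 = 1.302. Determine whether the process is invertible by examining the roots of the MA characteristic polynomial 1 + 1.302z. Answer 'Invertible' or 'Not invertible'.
\text{Not invertible}

The MA(q) characteristic polynomial is P(z) = 1 + 1.302z.
Invertibility requires all roots to lie outside the unit circle, i.e. |z| > 1 for every root.
This is linear in z: 1 + (1.302) z = 0  =>  z = -1/(1.302) = -0.768049,  |z| = 0.768049.
Moduli of all roots: 0.7680.
All moduli strictly greater than 1? No.
Verdict: Not invertible.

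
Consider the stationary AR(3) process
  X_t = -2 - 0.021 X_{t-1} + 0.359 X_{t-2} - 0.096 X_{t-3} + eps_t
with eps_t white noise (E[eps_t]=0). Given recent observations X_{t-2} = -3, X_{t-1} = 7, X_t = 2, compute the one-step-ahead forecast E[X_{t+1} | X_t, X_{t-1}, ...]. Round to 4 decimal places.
E[X_{t+1} \mid \mathcal F_t] = 0.7590

For an AR(p) model X_t = c + sum_i phi_i X_{t-i} + eps_t, the
one-step-ahead conditional mean is
  E[X_{t+1} | X_t, ...] = c + sum_i phi_i X_{t+1-i}.
Substitute known values:
  E[X_{t+1} | ...] = -2 + (-0.021) * (2) + (0.359) * (7) + (-0.096) * (-3)
                   = 0.7590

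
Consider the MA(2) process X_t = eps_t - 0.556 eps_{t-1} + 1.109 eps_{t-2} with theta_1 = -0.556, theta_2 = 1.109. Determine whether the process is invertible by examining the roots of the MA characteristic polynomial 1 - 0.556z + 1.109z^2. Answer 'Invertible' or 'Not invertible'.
\text{Not invertible}

The MA(q) characteristic polynomial is P(z) = 1 - 0.556z + 1.109z^2.
Invertibility requires all roots to lie outside the unit circle, i.e. |z| > 1 for every root.
Set 1 + (-0.556) z + (1.109) z^2 = 0, i.e. a z^2 + b z + c = 0 with a = 1.109, b = -0.556, c = 1.
Discriminant D = b^2 - 4ac = (-0.556)^2 - 4*(1.109)*1 = 0.309136 - (4.436) = -4.126864.
D < 0, so the roots are the complex-conjugate pair z = (-b +/- i sqrt(-D)) / (2a) = 0.2507 +/- 0.9159i.
For a conjugate pair |z|^2 = z * conj(z) = (product of roots) = c/a = 1/(1.109) = 0.901713, so |z| = sqrt(0.901713) = 0.9496 for both roots.
Moduli of all roots: 0.9496, 0.9496.
All moduli strictly greater than 1? No.
Verdict: Not invertible.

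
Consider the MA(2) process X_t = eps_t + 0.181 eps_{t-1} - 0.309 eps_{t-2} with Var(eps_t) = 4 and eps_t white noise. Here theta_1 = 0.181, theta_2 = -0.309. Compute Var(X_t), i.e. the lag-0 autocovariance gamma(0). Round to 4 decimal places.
\gamma(0) = 4.5130

For an MA(q) process X_t = eps_t + sum_i theta_i eps_{t-i} with
Var(eps_t) = sigma^2, the variance is
  gamma(0) = sigma^2 * (1 + sum_i theta_i^2).
  sum_i theta_i^2 = (0.181)^2 + (-0.309)^2 = 0.032761 + 0.095481 = 0.128242.
  gamma(0) = 4 * (1 + 0.128242) = 4 * 1.128242 = 4.512968, which rounds to 4.5130.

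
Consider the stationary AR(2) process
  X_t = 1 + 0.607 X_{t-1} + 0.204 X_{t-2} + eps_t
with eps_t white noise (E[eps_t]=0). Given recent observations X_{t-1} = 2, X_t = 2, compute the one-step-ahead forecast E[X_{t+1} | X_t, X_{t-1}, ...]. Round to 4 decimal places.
E[X_{t+1} \mid \mathcal F_t] = 2.6220

For an AR(p) model X_t = c + sum_i phi_i X_{t-i} + eps_t, the
one-step-ahead conditional mean is
  E[X_{t+1} | X_t, ...] = c + sum_i phi_i X_{t+1-i}.
Substitute known values:
  E[X_{t+1} | ...] = 1 + (0.607) * (2) + (0.204) * (2)
                   = 2.6220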